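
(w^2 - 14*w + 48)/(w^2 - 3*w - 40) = (w - 6)/(w + 5)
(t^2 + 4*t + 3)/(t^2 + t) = (t + 3)/t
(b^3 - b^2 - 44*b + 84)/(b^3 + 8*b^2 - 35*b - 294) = (b - 2)/(b + 7)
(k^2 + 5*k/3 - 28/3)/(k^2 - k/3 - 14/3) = (k + 4)/(k + 2)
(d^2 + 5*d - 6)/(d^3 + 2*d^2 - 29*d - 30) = (d - 1)/(d^2 - 4*d - 5)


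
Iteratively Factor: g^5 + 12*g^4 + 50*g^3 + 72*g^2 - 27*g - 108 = (g + 3)*(g^4 + 9*g^3 + 23*g^2 + 3*g - 36) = (g - 1)*(g + 3)*(g^3 + 10*g^2 + 33*g + 36) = (g - 1)*(g + 3)*(g + 4)*(g^2 + 6*g + 9) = (g - 1)*(g + 3)^2*(g + 4)*(g + 3)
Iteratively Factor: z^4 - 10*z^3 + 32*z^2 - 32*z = (z - 2)*(z^3 - 8*z^2 + 16*z) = (z - 4)*(z - 2)*(z^2 - 4*z) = z*(z - 4)*(z - 2)*(z - 4)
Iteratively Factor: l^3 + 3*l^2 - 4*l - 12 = (l + 3)*(l^2 - 4) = (l + 2)*(l + 3)*(l - 2)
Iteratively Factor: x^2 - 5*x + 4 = (x - 1)*(x - 4)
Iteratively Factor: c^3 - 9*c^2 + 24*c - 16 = (c - 4)*(c^2 - 5*c + 4) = (c - 4)*(c - 1)*(c - 4)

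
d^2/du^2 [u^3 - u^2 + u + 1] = 6*u - 2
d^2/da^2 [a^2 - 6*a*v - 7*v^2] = 2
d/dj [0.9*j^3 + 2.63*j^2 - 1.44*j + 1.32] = 2.7*j^2 + 5.26*j - 1.44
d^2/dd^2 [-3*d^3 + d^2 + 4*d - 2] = 2 - 18*d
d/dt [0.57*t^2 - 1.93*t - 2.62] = 1.14*t - 1.93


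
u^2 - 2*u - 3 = (u - 3)*(u + 1)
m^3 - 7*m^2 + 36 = (m - 6)*(m - 3)*(m + 2)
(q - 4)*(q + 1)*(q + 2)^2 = q^4 + q^3 - 12*q^2 - 28*q - 16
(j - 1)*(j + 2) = j^2 + j - 2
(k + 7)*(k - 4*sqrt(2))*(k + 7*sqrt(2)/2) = k^3 - sqrt(2)*k^2/2 + 7*k^2 - 28*k - 7*sqrt(2)*k/2 - 196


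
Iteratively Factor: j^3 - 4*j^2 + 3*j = (j - 1)*(j^2 - 3*j) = (j - 3)*(j - 1)*(j)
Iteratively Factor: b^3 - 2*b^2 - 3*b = (b - 3)*(b^2 + b) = b*(b - 3)*(b + 1)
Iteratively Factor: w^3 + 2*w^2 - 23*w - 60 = (w + 4)*(w^2 - 2*w - 15) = (w - 5)*(w + 4)*(w + 3)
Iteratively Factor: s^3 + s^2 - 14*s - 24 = (s + 2)*(s^2 - s - 12) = (s + 2)*(s + 3)*(s - 4)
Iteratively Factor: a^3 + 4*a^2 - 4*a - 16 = (a + 4)*(a^2 - 4) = (a + 2)*(a + 4)*(a - 2)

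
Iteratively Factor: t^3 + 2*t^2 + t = (t + 1)*(t^2 + t) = (t + 1)^2*(t)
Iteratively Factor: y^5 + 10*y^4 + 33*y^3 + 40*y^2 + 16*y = (y + 4)*(y^4 + 6*y^3 + 9*y^2 + 4*y) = (y + 1)*(y + 4)*(y^3 + 5*y^2 + 4*y) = (y + 1)^2*(y + 4)*(y^2 + 4*y) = y*(y + 1)^2*(y + 4)*(y + 4)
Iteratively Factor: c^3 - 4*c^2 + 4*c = (c - 2)*(c^2 - 2*c) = (c - 2)^2*(c)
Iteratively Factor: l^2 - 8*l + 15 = (l - 3)*(l - 5)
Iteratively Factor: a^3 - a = (a - 1)*(a^2 + a) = a*(a - 1)*(a + 1)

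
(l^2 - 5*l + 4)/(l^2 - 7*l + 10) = (l^2 - 5*l + 4)/(l^2 - 7*l + 10)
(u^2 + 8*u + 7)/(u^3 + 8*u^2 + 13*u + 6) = (u + 7)/(u^2 + 7*u + 6)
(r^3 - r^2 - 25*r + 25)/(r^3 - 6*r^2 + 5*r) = (r + 5)/r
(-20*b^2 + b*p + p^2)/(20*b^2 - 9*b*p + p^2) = (5*b + p)/(-5*b + p)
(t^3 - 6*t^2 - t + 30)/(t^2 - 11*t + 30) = (t^2 - t - 6)/(t - 6)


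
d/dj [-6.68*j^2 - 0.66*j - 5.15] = -13.36*j - 0.66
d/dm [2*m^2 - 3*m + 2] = 4*m - 3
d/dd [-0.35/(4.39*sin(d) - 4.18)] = 1.5365*cos(d)/(4.39*sin(d) - 4.18)^2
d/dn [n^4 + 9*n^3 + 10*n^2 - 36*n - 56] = 4*n^3 + 27*n^2 + 20*n - 36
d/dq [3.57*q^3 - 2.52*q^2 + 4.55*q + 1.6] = 10.71*q^2 - 5.04*q + 4.55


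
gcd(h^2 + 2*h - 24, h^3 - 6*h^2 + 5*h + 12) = h - 4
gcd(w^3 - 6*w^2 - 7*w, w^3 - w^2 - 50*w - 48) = w + 1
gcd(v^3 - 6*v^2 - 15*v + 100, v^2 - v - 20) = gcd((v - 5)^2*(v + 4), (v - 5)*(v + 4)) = v^2 - v - 20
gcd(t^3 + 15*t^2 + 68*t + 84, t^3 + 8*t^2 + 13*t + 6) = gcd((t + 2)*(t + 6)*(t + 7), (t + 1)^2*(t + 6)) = t + 6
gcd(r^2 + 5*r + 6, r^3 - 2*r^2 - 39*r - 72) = r + 3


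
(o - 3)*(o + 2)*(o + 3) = o^3 + 2*o^2 - 9*o - 18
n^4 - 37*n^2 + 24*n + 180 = (n - 5)*(n - 3)*(n + 2)*(n + 6)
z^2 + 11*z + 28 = (z + 4)*(z + 7)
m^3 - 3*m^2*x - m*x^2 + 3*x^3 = (m - 3*x)*(m - x)*(m + x)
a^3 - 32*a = a*(a - 4*sqrt(2))*(a + 4*sqrt(2))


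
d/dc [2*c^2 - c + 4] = 4*c - 1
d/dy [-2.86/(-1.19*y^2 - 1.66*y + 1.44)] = (-6.8068*y - 4.7476)/(1.19*y^2 + 1.66*y - 1.44)^2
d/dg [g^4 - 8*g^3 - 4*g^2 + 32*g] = 4*g^3 - 24*g^2 - 8*g + 32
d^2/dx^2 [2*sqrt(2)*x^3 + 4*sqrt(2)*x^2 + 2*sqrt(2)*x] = sqrt(2)*(12*x + 8)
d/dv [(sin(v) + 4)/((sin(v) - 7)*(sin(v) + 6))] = (-8*sin(v) + cos(v)^2 - 39)*cos(v)/((sin(v) - 7)^2*(sin(v) + 6)^2)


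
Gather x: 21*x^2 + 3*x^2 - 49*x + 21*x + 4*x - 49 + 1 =24*x^2 - 24*x - 48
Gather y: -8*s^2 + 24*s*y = -8*s^2 + 24*s*y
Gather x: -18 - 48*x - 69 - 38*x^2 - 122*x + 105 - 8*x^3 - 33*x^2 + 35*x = -8*x^3 - 71*x^2 - 135*x + 18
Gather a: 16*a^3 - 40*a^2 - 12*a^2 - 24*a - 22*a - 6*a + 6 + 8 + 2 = 16*a^3 - 52*a^2 - 52*a + 16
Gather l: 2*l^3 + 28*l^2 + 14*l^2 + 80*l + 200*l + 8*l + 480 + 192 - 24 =2*l^3 + 42*l^2 + 288*l + 648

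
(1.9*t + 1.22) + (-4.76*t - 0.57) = 0.65 - 2.86*t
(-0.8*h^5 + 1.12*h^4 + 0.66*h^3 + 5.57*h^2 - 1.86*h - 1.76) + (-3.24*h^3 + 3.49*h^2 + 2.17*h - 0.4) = -0.8*h^5 + 1.12*h^4 - 2.58*h^3 + 9.06*h^2 + 0.31*h - 2.16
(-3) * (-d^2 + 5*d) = 3*d^2 - 15*d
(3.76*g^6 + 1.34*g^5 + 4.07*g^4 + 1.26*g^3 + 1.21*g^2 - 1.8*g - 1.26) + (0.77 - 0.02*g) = 3.76*g^6 + 1.34*g^5 + 4.07*g^4 + 1.26*g^3 + 1.21*g^2 - 1.82*g - 0.49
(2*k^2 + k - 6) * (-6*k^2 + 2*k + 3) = -12*k^4 - 2*k^3 + 44*k^2 - 9*k - 18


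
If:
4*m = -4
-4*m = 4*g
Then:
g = 1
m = -1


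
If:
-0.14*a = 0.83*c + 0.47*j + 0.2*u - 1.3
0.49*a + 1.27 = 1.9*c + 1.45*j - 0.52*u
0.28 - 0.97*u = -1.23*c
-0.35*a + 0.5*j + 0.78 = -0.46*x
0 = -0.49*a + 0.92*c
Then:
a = 1.18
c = 0.63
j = 0.84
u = 1.09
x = -1.71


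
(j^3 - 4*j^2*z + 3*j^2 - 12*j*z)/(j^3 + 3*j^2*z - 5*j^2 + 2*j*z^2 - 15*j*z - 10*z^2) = j*(j^2 - 4*j*z + 3*j - 12*z)/(j^3 + 3*j^2*z - 5*j^2 + 2*j*z^2 - 15*j*z - 10*z^2)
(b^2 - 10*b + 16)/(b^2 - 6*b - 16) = (b - 2)/(b + 2)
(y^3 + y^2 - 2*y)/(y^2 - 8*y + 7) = y*(y + 2)/(y - 7)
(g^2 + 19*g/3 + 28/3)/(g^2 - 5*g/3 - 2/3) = (3*g^2 + 19*g + 28)/(3*g^2 - 5*g - 2)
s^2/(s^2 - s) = s/(s - 1)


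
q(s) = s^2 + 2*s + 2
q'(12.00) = 26.00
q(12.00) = 170.00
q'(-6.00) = -10.00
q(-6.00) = 26.00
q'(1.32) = 4.64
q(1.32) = 6.38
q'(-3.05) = -4.10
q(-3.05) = 5.20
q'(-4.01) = -6.02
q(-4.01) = 10.06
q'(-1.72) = -1.44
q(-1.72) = 1.52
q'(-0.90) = 0.20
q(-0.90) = 1.01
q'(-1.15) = -0.30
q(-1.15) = 1.02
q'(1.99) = 5.98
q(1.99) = 9.94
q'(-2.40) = -2.80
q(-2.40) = 2.96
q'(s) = 2*s + 2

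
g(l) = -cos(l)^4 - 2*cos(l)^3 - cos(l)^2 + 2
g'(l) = 4*sin(l)*cos(l)^3 + 6*sin(l)*cos(l)^2 + 2*sin(l)*cos(l)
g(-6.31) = -2.00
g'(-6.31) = -0.32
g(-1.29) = 1.87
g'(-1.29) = -1.06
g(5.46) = 0.70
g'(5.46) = -3.95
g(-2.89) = 2.00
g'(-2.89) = -0.01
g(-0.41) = -1.09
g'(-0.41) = -3.97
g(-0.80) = 0.60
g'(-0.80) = -4.06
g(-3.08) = 2.00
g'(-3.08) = -0.00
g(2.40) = 1.96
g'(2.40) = 0.12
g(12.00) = -0.42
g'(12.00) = -4.49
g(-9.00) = 1.99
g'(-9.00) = -0.05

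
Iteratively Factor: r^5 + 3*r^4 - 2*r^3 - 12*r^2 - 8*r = (r + 2)*(r^4 + r^3 - 4*r^2 - 4*r) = r*(r + 2)*(r^3 + r^2 - 4*r - 4) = r*(r - 2)*(r + 2)*(r^2 + 3*r + 2) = r*(r - 2)*(r + 1)*(r + 2)*(r + 2)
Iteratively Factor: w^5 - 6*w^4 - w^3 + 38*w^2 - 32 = (w - 1)*(w^4 - 5*w^3 - 6*w^2 + 32*w + 32) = (w - 4)*(w - 1)*(w^3 - w^2 - 10*w - 8) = (w - 4)*(w - 1)*(w + 2)*(w^2 - 3*w - 4) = (w - 4)^2*(w - 1)*(w + 2)*(w + 1)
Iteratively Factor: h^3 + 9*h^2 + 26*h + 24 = (h + 2)*(h^2 + 7*h + 12) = (h + 2)*(h + 3)*(h + 4)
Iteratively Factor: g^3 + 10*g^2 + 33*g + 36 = (g + 3)*(g^2 + 7*g + 12) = (g + 3)*(g + 4)*(g + 3)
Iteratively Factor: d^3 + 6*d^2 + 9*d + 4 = (d + 1)*(d^2 + 5*d + 4) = (d + 1)^2*(d + 4)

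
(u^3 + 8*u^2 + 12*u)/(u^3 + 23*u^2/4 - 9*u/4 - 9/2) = 4*u*(u + 2)/(4*u^2 - u - 3)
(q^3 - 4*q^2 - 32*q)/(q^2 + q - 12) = q*(q - 8)/(q - 3)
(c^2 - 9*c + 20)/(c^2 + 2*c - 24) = (c - 5)/(c + 6)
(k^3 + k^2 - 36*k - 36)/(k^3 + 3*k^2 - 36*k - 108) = (k + 1)/(k + 3)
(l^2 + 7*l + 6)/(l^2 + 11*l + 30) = (l + 1)/(l + 5)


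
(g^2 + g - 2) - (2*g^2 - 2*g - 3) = -g^2 + 3*g + 1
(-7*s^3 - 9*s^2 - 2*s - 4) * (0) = 0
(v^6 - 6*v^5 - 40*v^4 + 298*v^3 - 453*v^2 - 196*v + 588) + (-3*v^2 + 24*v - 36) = v^6 - 6*v^5 - 40*v^4 + 298*v^3 - 456*v^2 - 172*v + 552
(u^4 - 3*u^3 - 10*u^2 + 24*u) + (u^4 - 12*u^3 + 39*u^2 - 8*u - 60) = 2*u^4 - 15*u^3 + 29*u^2 + 16*u - 60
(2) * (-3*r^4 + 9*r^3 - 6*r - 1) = -6*r^4 + 18*r^3 - 12*r - 2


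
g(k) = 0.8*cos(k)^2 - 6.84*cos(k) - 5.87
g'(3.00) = 1.19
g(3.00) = 1.69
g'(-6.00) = 1.48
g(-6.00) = -11.70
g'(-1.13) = -5.57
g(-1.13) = -8.64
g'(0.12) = 0.63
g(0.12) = -11.87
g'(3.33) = -1.58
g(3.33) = 1.62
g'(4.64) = -6.94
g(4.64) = -5.37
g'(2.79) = 2.87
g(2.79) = 1.26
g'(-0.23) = -1.20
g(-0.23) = -11.77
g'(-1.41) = -6.50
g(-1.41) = -6.94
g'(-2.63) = -4.03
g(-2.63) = 0.70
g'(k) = -1.6*sin(k)*cos(k) + 6.84*sin(k) = (6.84 - 1.6*cos(k))*sin(k)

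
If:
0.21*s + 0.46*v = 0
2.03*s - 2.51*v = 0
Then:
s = 0.00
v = 0.00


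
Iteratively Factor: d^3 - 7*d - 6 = (d + 2)*(d^2 - 2*d - 3) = (d + 1)*(d + 2)*(d - 3)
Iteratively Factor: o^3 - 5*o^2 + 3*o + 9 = (o + 1)*(o^2 - 6*o + 9) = (o - 3)*(o + 1)*(o - 3)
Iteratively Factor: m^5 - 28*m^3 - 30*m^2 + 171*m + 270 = (m - 5)*(m^4 + 5*m^3 - 3*m^2 - 45*m - 54) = (m - 5)*(m + 3)*(m^3 + 2*m^2 - 9*m - 18) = (m - 5)*(m + 3)^2*(m^2 - m - 6) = (m - 5)*(m + 2)*(m + 3)^2*(m - 3)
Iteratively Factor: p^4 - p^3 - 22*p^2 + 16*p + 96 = (p + 4)*(p^3 - 5*p^2 - 2*p + 24) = (p + 2)*(p + 4)*(p^2 - 7*p + 12) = (p - 3)*(p + 2)*(p + 4)*(p - 4)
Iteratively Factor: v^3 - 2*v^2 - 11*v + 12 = (v - 4)*(v^2 + 2*v - 3) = (v - 4)*(v + 3)*(v - 1)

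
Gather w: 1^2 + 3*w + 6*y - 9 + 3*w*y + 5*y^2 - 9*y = w*(3*y + 3) + 5*y^2 - 3*y - 8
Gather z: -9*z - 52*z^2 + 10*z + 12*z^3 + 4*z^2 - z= 12*z^3 - 48*z^2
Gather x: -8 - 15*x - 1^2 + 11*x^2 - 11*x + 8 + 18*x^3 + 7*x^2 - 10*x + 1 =18*x^3 + 18*x^2 - 36*x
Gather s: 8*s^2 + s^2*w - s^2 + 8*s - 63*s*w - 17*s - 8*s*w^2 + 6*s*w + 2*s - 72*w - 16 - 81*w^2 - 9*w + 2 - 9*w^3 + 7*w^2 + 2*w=s^2*(w + 7) + s*(-8*w^2 - 57*w - 7) - 9*w^3 - 74*w^2 - 79*w - 14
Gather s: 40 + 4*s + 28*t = 4*s + 28*t + 40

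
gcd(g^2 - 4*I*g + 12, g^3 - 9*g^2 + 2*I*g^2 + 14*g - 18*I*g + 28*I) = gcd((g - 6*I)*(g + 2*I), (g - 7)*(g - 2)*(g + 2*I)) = g + 2*I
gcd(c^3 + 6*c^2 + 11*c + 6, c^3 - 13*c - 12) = c^2 + 4*c + 3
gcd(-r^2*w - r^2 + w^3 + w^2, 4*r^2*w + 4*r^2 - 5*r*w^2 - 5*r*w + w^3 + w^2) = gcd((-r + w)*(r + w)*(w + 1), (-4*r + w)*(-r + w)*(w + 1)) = r*w + r - w^2 - w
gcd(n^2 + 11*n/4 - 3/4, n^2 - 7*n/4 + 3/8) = n - 1/4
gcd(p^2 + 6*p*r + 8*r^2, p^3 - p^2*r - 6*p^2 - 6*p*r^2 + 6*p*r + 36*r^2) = p + 2*r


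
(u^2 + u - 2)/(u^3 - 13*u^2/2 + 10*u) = 2*(u^2 + u - 2)/(u*(2*u^2 - 13*u + 20))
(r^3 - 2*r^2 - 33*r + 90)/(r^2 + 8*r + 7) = (r^3 - 2*r^2 - 33*r + 90)/(r^2 + 8*r + 7)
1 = 1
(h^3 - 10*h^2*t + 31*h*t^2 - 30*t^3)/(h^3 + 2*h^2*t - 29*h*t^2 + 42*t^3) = (h - 5*t)/(h + 7*t)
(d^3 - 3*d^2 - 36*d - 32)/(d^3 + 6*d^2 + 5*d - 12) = (d^2 - 7*d - 8)/(d^2 + 2*d - 3)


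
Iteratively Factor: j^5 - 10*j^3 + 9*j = (j + 1)*(j^4 - j^3 - 9*j^2 + 9*j) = (j - 3)*(j + 1)*(j^3 + 2*j^2 - 3*j) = (j - 3)*(j + 1)*(j + 3)*(j^2 - j) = j*(j - 3)*(j + 1)*(j + 3)*(j - 1)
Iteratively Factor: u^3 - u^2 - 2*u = (u - 2)*(u^2 + u) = u*(u - 2)*(u + 1)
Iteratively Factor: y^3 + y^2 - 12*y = (y)*(y^2 + y - 12) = y*(y - 3)*(y + 4)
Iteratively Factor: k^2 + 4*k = (k)*(k + 4)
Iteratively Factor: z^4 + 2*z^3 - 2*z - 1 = (z + 1)*(z^3 + z^2 - z - 1) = (z - 1)*(z + 1)*(z^2 + 2*z + 1) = (z - 1)*(z + 1)^2*(z + 1)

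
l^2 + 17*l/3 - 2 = (l - 1/3)*(l + 6)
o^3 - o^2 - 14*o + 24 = (o - 3)*(o - 2)*(o + 4)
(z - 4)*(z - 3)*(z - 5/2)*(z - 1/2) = z^4 - 10*z^3 + 137*z^2/4 - 179*z/4 + 15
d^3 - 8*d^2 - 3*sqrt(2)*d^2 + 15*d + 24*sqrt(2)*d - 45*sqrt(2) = (d - 5)*(d - 3)*(d - 3*sqrt(2))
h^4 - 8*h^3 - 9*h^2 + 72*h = h*(h - 8)*(h - 3)*(h + 3)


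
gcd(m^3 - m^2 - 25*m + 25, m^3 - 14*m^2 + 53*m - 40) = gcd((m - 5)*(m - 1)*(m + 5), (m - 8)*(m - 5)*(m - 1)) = m^2 - 6*m + 5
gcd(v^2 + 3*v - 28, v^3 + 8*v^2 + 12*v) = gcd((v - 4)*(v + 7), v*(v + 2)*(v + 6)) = 1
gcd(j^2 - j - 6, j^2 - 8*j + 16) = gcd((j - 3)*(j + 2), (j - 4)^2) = 1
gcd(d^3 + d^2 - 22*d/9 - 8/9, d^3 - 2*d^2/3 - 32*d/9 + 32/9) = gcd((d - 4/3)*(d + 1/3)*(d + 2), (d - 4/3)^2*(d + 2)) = d^2 + 2*d/3 - 8/3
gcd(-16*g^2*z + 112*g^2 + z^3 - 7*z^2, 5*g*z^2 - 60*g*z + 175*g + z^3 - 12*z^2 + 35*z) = z - 7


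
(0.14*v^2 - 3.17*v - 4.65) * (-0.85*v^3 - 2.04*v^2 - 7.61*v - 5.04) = -0.119*v^5 + 2.4089*v^4 + 9.3539*v^3 + 32.9041*v^2 + 51.3633*v + 23.436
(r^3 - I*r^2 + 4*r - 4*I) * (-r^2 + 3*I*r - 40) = -r^5 + 4*I*r^4 - 41*r^3 + 56*I*r^2 - 148*r + 160*I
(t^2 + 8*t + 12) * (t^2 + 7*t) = t^4 + 15*t^3 + 68*t^2 + 84*t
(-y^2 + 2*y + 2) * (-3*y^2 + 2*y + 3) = 3*y^4 - 8*y^3 - 5*y^2 + 10*y + 6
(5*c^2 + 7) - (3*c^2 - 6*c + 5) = 2*c^2 + 6*c + 2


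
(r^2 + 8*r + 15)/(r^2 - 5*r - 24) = (r + 5)/(r - 8)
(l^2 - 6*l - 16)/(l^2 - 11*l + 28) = (l^2 - 6*l - 16)/(l^2 - 11*l + 28)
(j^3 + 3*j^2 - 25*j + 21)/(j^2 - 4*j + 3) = j + 7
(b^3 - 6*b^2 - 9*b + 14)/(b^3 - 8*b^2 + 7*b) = (b + 2)/b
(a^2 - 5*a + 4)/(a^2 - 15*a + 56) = (a^2 - 5*a + 4)/(a^2 - 15*a + 56)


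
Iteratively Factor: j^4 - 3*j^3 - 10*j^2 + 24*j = (j - 2)*(j^3 - j^2 - 12*j) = (j - 4)*(j - 2)*(j^2 + 3*j) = (j - 4)*(j - 2)*(j + 3)*(j)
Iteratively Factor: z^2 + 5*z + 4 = (z + 4)*(z + 1)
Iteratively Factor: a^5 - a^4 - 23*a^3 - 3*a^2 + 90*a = (a - 5)*(a^4 + 4*a^3 - 3*a^2 - 18*a) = (a - 5)*(a - 2)*(a^3 + 6*a^2 + 9*a) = a*(a - 5)*(a - 2)*(a^2 + 6*a + 9) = a*(a - 5)*(a - 2)*(a + 3)*(a + 3)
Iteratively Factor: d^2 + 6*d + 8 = (d + 2)*(d + 4)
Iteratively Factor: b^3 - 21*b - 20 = (b + 4)*(b^2 - 4*b - 5) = (b - 5)*(b + 4)*(b + 1)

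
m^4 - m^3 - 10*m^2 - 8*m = m*(m - 4)*(m + 1)*(m + 2)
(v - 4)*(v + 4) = v^2 - 16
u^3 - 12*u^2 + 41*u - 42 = (u - 7)*(u - 3)*(u - 2)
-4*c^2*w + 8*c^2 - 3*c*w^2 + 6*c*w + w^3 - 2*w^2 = (-4*c + w)*(c + w)*(w - 2)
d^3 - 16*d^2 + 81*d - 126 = (d - 7)*(d - 6)*(d - 3)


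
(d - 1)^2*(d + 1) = d^3 - d^2 - d + 1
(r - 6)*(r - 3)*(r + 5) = r^3 - 4*r^2 - 27*r + 90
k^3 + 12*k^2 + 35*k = k*(k + 5)*(k + 7)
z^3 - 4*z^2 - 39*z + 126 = (z - 7)*(z - 3)*(z + 6)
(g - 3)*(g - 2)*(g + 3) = g^3 - 2*g^2 - 9*g + 18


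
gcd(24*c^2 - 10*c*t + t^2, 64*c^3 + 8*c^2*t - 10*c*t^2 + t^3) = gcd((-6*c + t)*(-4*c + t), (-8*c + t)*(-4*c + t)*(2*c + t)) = -4*c + t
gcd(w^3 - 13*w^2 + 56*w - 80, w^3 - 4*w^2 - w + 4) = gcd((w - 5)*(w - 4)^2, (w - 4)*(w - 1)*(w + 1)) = w - 4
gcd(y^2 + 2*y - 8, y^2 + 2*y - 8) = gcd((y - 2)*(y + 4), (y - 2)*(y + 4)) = y^2 + 2*y - 8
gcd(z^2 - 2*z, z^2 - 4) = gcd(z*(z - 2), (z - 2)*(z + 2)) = z - 2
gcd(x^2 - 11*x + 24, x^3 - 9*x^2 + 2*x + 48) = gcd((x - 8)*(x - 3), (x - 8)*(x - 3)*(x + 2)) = x^2 - 11*x + 24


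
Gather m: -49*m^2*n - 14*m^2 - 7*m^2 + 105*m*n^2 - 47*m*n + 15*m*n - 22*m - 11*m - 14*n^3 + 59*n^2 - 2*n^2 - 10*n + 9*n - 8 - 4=m^2*(-49*n - 21) + m*(105*n^2 - 32*n - 33) - 14*n^3 + 57*n^2 - n - 12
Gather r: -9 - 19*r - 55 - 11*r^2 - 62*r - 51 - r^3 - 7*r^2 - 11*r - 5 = -r^3 - 18*r^2 - 92*r - 120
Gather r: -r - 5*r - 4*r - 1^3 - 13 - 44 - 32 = -10*r - 90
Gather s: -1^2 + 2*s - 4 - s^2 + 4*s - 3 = -s^2 + 6*s - 8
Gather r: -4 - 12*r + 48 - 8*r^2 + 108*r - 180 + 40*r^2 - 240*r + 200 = 32*r^2 - 144*r + 64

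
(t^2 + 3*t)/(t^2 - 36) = t*(t + 3)/(t^2 - 36)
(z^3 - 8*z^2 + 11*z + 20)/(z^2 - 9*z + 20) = z + 1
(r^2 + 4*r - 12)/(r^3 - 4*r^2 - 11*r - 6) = (-r^2 - 4*r + 12)/(-r^3 + 4*r^2 + 11*r + 6)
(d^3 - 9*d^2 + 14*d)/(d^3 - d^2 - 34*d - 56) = d*(d - 2)/(d^2 + 6*d + 8)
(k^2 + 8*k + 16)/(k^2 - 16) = (k + 4)/(k - 4)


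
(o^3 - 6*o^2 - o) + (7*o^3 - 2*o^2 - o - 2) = 8*o^3 - 8*o^2 - 2*o - 2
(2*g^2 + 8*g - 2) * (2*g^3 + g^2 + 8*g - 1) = 4*g^5 + 18*g^4 + 20*g^3 + 60*g^2 - 24*g + 2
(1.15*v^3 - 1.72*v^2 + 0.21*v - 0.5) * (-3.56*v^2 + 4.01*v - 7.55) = -4.094*v^5 + 10.7347*v^4 - 16.3273*v^3 + 15.6081*v^2 - 3.5905*v + 3.775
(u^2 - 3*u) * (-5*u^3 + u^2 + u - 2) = -5*u^5 + 16*u^4 - 2*u^3 - 5*u^2 + 6*u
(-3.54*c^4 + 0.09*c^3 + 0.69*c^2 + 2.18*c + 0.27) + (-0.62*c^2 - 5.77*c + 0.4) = -3.54*c^4 + 0.09*c^3 + 0.07*c^2 - 3.59*c + 0.67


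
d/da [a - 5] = 1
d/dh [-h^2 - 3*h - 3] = -2*h - 3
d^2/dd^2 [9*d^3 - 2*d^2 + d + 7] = 54*d - 4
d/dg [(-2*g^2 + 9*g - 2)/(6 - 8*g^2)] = (36*g^2 - 28*g + 27)/(2*(16*g^4 - 24*g^2 + 9))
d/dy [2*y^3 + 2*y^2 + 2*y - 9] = 6*y^2 + 4*y + 2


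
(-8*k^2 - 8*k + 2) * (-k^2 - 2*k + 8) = 8*k^4 + 24*k^3 - 50*k^2 - 68*k + 16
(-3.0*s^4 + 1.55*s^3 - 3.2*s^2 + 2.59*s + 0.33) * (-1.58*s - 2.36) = 4.74*s^5 + 4.631*s^4 + 1.398*s^3 + 3.4598*s^2 - 6.6338*s - 0.7788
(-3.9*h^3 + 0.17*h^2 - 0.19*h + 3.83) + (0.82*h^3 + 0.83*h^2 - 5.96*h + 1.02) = -3.08*h^3 + 1.0*h^2 - 6.15*h + 4.85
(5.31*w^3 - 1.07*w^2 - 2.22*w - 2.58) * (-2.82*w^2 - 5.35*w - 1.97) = -14.9742*w^5 - 25.3911*w^4 + 1.5242*w^3 + 21.2605*w^2 + 18.1764*w + 5.0826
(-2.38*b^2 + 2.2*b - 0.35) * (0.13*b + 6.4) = -0.3094*b^3 - 14.946*b^2 + 14.0345*b - 2.24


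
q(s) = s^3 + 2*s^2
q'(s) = 3*s^2 + 4*s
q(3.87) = 87.91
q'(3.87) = 60.41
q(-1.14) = 1.12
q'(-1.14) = -0.66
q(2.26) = 21.76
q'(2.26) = 24.36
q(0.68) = 1.24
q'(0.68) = 4.11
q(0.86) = 2.12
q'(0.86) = 5.66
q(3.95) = 92.83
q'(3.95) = 62.61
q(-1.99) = 0.04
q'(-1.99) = 3.92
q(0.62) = 1.01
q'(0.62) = 3.63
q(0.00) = 0.00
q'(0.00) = 0.00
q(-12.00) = -1440.00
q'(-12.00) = 384.00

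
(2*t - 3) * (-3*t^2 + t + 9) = -6*t^3 + 11*t^2 + 15*t - 27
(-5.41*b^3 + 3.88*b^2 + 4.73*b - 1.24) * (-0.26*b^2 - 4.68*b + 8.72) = 1.4066*b^5 + 24.31*b^4 - 66.5634*b^3 + 12.0196*b^2 + 47.0488*b - 10.8128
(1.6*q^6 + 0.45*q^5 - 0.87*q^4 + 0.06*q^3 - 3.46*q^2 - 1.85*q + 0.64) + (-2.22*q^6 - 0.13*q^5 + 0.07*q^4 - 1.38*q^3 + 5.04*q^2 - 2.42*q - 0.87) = -0.62*q^6 + 0.32*q^5 - 0.8*q^4 - 1.32*q^3 + 1.58*q^2 - 4.27*q - 0.23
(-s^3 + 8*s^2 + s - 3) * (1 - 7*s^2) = 7*s^5 - 56*s^4 - 8*s^3 + 29*s^2 + s - 3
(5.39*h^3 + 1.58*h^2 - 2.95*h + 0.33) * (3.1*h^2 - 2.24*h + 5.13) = 16.709*h^5 - 7.1756*h^4 + 14.9665*h^3 + 15.7364*h^2 - 15.8727*h + 1.6929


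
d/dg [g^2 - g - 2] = 2*g - 1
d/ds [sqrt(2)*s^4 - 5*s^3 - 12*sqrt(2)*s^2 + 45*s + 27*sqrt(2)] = 4*sqrt(2)*s^3 - 15*s^2 - 24*sqrt(2)*s + 45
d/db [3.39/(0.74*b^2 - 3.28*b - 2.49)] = (11.1192 - 5.0172*b)/(-0.74*b^2 + 3.28*b + 2.49)^2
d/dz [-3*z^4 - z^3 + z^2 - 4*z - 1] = -12*z^3 - 3*z^2 + 2*z - 4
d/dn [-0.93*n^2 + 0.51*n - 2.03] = 0.51 - 1.86*n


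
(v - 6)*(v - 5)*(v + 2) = v^3 - 9*v^2 + 8*v + 60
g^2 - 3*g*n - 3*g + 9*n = (g - 3)*(g - 3*n)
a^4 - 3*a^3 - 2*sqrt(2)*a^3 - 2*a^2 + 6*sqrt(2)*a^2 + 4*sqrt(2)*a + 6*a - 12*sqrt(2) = (a - 3)*(a - 2*sqrt(2))*(a - sqrt(2))*(a + sqrt(2))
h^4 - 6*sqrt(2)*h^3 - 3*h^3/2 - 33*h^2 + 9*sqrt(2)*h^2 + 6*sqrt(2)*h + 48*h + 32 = (h - 2)*(h + 1/2)*(h - 8*sqrt(2))*(h + 2*sqrt(2))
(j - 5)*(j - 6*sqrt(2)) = j^2 - 6*sqrt(2)*j - 5*j + 30*sqrt(2)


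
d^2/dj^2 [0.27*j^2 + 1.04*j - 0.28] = 0.540000000000000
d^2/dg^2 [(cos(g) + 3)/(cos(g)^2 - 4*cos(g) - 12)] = (-16*(1 - cos(g)^2)^2 - cos(g)^5 - 34*cos(g)^3 - 158*cos(g)^2 + 88)/((cos(g) - 6)^3*(cos(g) + 2)^3)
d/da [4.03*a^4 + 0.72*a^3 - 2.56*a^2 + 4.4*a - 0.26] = 16.12*a^3 + 2.16*a^2 - 5.12*a + 4.4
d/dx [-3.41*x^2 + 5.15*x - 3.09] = 5.15 - 6.82*x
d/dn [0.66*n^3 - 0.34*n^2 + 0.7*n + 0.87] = 1.98*n^2 - 0.68*n + 0.7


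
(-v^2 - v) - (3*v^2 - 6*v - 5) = -4*v^2 + 5*v + 5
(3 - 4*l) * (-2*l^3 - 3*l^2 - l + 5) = 8*l^4 + 6*l^3 - 5*l^2 - 23*l + 15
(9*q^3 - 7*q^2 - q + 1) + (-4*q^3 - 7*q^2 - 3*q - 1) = 5*q^3 - 14*q^2 - 4*q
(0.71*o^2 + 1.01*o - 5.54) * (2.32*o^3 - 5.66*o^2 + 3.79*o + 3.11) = 1.6472*o^5 - 1.6754*o^4 - 15.8785*o^3 + 37.3924*o^2 - 17.8555*o - 17.2294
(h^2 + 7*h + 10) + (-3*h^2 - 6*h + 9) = -2*h^2 + h + 19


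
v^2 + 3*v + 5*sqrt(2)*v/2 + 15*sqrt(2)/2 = (v + 3)*(v + 5*sqrt(2)/2)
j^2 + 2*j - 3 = (j - 1)*(j + 3)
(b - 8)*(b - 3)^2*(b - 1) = b^4 - 15*b^3 + 71*b^2 - 129*b + 72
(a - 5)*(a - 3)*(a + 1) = a^3 - 7*a^2 + 7*a + 15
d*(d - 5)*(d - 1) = d^3 - 6*d^2 + 5*d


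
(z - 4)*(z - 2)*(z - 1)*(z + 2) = z^4 - 5*z^3 + 20*z - 16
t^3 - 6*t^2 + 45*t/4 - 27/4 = (t - 3)*(t - 3/2)^2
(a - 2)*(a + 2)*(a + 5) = a^3 + 5*a^2 - 4*a - 20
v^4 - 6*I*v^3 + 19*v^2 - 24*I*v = v*(v - 8*I)*(v - I)*(v + 3*I)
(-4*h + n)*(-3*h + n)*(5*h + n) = 60*h^3 - 23*h^2*n - 2*h*n^2 + n^3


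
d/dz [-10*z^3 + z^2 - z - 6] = -30*z^2 + 2*z - 1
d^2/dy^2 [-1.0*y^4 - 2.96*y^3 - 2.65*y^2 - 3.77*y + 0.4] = -12.0*y^2 - 17.76*y - 5.3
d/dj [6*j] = 6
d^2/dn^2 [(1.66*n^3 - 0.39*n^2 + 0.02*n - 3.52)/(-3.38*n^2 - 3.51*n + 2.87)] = (-5.6843418860808e-14*n^5 - 8.5265128291212e-14*n^4 - 82.819464*n^3 + 364.316784*n^2 + 167.35986*n + 161.047562)/(38.614472*n^6 + 120.298932*n^5 + 26.56173*n^4 - 161.051085*n^3 - 22.553895*n^2 + 86.734557*n - 23.639903)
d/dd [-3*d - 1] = -3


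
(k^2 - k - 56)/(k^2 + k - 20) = (k^2 - k - 56)/(k^2 + k - 20)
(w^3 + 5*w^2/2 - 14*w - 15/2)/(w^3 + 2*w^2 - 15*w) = (w + 1/2)/w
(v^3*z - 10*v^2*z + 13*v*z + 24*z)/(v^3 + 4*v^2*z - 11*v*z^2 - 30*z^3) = z*(v^3 - 10*v^2 + 13*v + 24)/(v^3 + 4*v^2*z - 11*v*z^2 - 30*z^3)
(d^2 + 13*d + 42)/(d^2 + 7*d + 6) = (d + 7)/(d + 1)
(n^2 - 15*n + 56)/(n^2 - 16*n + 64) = (n - 7)/(n - 8)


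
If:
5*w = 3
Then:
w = 3/5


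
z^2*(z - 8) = z^3 - 8*z^2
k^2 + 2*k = k*(k + 2)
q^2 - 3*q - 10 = (q - 5)*(q + 2)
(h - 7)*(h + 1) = h^2 - 6*h - 7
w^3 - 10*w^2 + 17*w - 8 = (w - 8)*(w - 1)^2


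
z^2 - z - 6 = (z - 3)*(z + 2)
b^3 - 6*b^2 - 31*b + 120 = (b - 8)*(b - 3)*(b + 5)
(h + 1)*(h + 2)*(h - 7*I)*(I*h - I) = I*h^4 + 7*h^3 + 2*I*h^3 + 14*h^2 - I*h^2 - 7*h - 2*I*h - 14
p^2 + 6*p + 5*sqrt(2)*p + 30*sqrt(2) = (p + 6)*(p + 5*sqrt(2))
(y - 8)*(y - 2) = y^2 - 10*y + 16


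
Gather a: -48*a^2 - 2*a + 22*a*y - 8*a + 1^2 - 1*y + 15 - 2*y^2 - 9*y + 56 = -48*a^2 + a*(22*y - 10) - 2*y^2 - 10*y + 72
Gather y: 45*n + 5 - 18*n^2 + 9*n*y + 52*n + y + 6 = -18*n^2 + 97*n + y*(9*n + 1) + 11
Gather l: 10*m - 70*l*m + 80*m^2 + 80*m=-70*l*m + 80*m^2 + 90*m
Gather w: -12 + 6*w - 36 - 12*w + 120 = 72 - 6*w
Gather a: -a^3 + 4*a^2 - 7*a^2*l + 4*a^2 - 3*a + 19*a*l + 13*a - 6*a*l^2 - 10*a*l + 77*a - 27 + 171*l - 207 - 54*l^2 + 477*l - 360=-a^3 + a^2*(8 - 7*l) + a*(-6*l^2 + 9*l + 87) - 54*l^2 + 648*l - 594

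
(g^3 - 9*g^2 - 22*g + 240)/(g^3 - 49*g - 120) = (g - 6)/(g + 3)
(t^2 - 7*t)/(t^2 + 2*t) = (t - 7)/(t + 2)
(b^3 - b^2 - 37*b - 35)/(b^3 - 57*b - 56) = (b^2 - 2*b - 35)/(b^2 - b - 56)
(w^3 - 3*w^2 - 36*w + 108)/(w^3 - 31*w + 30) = (w^2 - 9*w + 18)/(w^2 - 6*w + 5)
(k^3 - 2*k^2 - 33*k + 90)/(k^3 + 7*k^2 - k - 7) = (k^3 - 2*k^2 - 33*k + 90)/(k^3 + 7*k^2 - k - 7)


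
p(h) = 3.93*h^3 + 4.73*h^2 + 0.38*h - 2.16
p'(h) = 11.79*h^2 + 9.46*h + 0.38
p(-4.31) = -230.58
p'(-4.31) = 178.62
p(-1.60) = -6.76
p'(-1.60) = 15.43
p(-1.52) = -5.61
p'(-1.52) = 13.24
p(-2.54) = -37.01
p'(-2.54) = 52.42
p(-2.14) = -19.83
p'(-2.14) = 34.13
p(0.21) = -1.84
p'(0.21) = 2.89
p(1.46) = 20.71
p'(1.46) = 39.32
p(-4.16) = -204.81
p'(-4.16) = 165.06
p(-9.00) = -2487.42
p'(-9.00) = 870.23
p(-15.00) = -12207.36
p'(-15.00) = 2511.23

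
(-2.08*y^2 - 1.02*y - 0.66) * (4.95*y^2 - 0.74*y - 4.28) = -10.296*y^4 - 3.5098*y^3 + 6.3902*y^2 + 4.854*y + 2.8248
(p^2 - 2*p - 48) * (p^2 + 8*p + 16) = p^4 + 6*p^3 - 48*p^2 - 416*p - 768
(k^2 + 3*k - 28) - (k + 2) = k^2 + 2*k - 30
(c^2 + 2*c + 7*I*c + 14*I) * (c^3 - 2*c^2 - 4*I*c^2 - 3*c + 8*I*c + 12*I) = c^5 + 3*I*c^4 + 21*c^3 - 6*c^2 - 21*I*c^2 - 196*c - 18*I*c - 168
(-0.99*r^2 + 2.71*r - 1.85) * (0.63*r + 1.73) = -0.6237*r^3 - 0.00539999999999985*r^2 + 3.5228*r - 3.2005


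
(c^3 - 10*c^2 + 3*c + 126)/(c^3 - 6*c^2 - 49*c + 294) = (c + 3)/(c + 7)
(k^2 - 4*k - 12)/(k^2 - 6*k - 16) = (k - 6)/(k - 8)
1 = 1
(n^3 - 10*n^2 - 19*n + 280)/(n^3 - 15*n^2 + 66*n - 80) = (n^2 - 2*n - 35)/(n^2 - 7*n + 10)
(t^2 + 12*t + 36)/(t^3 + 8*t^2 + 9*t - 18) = (t + 6)/(t^2 + 2*t - 3)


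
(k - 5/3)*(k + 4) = k^2 + 7*k/3 - 20/3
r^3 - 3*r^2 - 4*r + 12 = (r - 3)*(r - 2)*(r + 2)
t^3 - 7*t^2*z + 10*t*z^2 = t*(t - 5*z)*(t - 2*z)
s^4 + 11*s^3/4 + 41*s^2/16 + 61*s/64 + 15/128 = (s + 1/4)*(s + 1/2)*(s + 3/4)*(s + 5/4)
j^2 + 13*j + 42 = (j + 6)*(j + 7)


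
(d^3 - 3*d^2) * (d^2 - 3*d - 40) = d^5 - 6*d^4 - 31*d^3 + 120*d^2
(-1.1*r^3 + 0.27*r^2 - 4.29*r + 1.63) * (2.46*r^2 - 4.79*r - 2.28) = -2.706*r^5 + 5.9332*r^4 - 9.3387*r^3 + 23.9433*r^2 + 1.9735*r - 3.7164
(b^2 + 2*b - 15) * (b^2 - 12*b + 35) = b^4 - 10*b^3 - 4*b^2 + 250*b - 525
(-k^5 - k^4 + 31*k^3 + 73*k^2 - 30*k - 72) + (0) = -k^5 - k^4 + 31*k^3 + 73*k^2 - 30*k - 72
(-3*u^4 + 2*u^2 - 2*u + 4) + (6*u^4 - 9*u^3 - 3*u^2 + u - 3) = 3*u^4 - 9*u^3 - u^2 - u + 1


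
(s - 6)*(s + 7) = s^2 + s - 42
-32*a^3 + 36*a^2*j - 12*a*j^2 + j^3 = (-8*a + j)*(-2*a + j)^2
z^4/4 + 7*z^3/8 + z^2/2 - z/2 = z*(z/4 + 1/2)*(z - 1/2)*(z + 2)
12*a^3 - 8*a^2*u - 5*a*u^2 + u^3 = (-6*a + u)*(-a + u)*(2*a + u)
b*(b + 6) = b^2 + 6*b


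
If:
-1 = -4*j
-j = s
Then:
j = 1/4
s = -1/4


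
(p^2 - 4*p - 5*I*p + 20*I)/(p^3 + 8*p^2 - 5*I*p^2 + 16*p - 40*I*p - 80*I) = (p - 4)/(p^2 + 8*p + 16)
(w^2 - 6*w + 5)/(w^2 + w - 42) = (w^2 - 6*w + 5)/(w^2 + w - 42)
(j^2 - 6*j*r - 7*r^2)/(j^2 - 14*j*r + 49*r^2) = (-j - r)/(-j + 7*r)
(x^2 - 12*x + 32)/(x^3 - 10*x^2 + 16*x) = (x - 4)/(x*(x - 2))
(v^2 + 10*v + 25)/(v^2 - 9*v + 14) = (v^2 + 10*v + 25)/(v^2 - 9*v + 14)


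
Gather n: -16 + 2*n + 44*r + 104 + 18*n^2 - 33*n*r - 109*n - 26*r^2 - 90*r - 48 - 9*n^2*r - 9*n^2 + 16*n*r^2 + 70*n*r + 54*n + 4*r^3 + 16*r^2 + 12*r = n^2*(9 - 9*r) + n*(16*r^2 + 37*r - 53) + 4*r^3 - 10*r^2 - 34*r + 40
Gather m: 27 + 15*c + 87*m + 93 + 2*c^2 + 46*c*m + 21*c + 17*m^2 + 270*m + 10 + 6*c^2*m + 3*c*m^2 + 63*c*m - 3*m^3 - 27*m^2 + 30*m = 2*c^2 + 36*c - 3*m^3 + m^2*(3*c - 10) + m*(6*c^2 + 109*c + 387) + 130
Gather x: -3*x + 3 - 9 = -3*x - 6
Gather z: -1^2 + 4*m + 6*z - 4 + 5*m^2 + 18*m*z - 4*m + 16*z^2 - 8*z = 5*m^2 + 16*z^2 + z*(18*m - 2) - 5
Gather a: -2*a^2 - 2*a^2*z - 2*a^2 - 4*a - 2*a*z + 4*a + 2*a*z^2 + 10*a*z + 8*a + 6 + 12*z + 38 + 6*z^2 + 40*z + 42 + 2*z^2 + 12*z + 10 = a^2*(-2*z - 4) + a*(2*z^2 + 8*z + 8) + 8*z^2 + 64*z + 96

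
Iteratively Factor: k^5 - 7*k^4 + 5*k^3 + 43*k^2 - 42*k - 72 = (k + 1)*(k^4 - 8*k^3 + 13*k^2 + 30*k - 72) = (k - 4)*(k + 1)*(k^3 - 4*k^2 - 3*k + 18) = (k - 4)*(k + 1)*(k + 2)*(k^2 - 6*k + 9) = (k - 4)*(k - 3)*(k + 1)*(k + 2)*(k - 3)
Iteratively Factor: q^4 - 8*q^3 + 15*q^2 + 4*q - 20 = (q - 5)*(q^3 - 3*q^2 + 4) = (q - 5)*(q - 2)*(q^2 - q - 2) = (q - 5)*(q - 2)^2*(q + 1)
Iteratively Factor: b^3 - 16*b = (b)*(b^2 - 16) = b*(b + 4)*(b - 4)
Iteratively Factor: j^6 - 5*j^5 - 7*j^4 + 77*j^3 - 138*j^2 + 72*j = (j - 2)*(j^5 - 3*j^4 - 13*j^3 + 51*j^2 - 36*j) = (j - 3)*(j - 2)*(j^4 - 13*j^2 + 12*j) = (j - 3)^2*(j - 2)*(j^3 + 3*j^2 - 4*j) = (j - 3)^2*(j - 2)*(j - 1)*(j^2 + 4*j) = (j - 3)^2*(j - 2)*(j - 1)*(j + 4)*(j)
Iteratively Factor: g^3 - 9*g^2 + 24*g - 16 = (g - 1)*(g^2 - 8*g + 16) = (g - 4)*(g - 1)*(g - 4)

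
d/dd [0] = 0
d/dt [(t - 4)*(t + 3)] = 2*t - 1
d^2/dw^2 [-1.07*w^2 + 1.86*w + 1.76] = -2.14000000000000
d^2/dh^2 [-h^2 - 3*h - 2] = -2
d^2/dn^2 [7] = 0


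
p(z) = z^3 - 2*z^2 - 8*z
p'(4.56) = 36.14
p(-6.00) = -240.00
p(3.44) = -10.48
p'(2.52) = 0.97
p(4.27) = 7.23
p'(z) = 3*z^2 - 4*z - 8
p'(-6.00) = 124.00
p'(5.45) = 59.31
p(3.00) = -15.00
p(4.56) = 16.75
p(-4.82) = -119.88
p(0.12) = -0.99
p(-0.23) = 1.72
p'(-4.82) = 80.98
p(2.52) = -16.86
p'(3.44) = 13.74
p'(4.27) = 29.62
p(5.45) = 58.87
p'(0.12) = -8.44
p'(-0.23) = -6.92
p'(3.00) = 7.00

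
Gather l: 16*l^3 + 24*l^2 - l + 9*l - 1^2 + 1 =16*l^3 + 24*l^2 + 8*l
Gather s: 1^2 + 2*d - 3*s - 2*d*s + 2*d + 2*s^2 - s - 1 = 4*d + 2*s^2 + s*(-2*d - 4)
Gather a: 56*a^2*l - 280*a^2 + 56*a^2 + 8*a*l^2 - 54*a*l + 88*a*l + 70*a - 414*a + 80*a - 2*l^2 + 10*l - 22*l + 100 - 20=a^2*(56*l - 224) + a*(8*l^2 + 34*l - 264) - 2*l^2 - 12*l + 80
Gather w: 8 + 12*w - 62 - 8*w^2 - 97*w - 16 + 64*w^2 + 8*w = 56*w^2 - 77*w - 70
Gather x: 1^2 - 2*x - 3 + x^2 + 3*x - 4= x^2 + x - 6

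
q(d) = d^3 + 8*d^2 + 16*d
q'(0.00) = 16.00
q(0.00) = 0.00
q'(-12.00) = 256.00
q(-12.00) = -768.00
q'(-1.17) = 1.39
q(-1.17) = -9.37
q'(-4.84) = 8.84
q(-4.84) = -3.42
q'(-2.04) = -4.16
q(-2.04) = -7.84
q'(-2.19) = -4.65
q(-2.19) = -7.17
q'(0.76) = 29.89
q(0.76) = 17.22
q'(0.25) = 20.19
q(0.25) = 4.52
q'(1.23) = 40.22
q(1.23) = 33.64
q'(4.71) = 157.91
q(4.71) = 357.32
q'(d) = 3*d^2 + 16*d + 16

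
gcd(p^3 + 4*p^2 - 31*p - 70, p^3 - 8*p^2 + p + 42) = p + 2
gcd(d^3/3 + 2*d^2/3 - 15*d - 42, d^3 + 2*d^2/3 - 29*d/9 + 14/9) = 1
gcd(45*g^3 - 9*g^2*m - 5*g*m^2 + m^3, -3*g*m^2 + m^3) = 3*g - m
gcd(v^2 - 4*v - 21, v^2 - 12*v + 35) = v - 7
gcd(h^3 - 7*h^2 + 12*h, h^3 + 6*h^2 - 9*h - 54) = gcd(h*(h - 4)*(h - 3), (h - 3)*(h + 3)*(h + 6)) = h - 3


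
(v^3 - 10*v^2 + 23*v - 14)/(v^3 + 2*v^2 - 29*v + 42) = (v^2 - 8*v + 7)/(v^2 + 4*v - 21)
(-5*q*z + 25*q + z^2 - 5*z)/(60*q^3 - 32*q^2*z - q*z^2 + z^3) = (z - 5)/(-12*q^2 + 4*q*z + z^2)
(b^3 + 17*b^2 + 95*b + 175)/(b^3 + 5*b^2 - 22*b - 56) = (b^2 + 10*b + 25)/(b^2 - 2*b - 8)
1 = 1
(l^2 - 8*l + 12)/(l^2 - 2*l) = (l - 6)/l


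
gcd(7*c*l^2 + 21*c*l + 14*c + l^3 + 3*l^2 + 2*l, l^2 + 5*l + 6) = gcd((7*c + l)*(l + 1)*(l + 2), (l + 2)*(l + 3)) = l + 2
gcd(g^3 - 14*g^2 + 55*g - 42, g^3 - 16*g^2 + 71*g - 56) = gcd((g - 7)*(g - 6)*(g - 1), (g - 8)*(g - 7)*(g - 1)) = g^2 - 8*g + 7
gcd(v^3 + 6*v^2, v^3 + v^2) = v^2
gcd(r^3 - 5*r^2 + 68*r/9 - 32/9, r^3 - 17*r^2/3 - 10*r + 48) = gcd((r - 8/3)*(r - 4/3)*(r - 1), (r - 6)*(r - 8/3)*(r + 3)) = r - 8/3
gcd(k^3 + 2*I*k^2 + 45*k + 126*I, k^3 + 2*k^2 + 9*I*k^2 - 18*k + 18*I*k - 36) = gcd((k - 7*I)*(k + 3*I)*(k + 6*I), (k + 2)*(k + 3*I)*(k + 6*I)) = k^2 + 9*I*k - 18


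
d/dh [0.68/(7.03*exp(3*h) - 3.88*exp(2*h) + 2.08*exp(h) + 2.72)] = (-14.3412*exp(2*h) + 5.2768*exp(h) - 1.4144)*exp(h)/(7.03*exp(3*h) - 3.88*exp(2*h) + 2.08*exp(h) + 2.72)^2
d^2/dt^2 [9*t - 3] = 0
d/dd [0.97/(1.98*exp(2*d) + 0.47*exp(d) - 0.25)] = (-3.8412*exp(d) - 0.4559)*exp(d)/(1.98*exp(2*d) + 0.47*exp(d) - 0.25)^2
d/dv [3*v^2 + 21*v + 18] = 6*v + 21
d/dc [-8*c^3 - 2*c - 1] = -24*c^2 - 2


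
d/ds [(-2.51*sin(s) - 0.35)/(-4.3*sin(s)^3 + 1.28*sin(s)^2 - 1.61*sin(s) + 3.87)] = (-21.586*sin(s)^3 - 1.3022*sin(s)^2 + 0.896*sin(s) - 10.2772)*cos(s)/(18.49*sin(s)^6 - 11.008*sin(s)^5 + 15.4844*sin(s)^4 - 37.4036*sin(s)^3 + 12.4993*sin(s)^2 - 12.4614*sin(s) + 14.9769)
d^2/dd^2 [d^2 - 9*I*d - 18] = 2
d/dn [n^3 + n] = 3*n^2 + 1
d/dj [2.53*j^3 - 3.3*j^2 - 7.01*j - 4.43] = 7.59*j^2 - 6.6*j - 7.01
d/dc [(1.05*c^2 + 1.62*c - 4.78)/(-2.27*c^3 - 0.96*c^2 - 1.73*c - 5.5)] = (2.3835*c^4 + 7.3548*c^3 - 32.8131*c^2 - 20.7276*c - 17.1794)/(5.1529*c^6 + 4.3584*c^5 + 8.7758*c^4 + 28.2916*c^3 + 13.5529*c^2 + 19.03*c + 30.25)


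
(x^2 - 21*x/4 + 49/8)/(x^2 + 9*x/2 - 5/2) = (8*x^2 - 42*x + 49)/(4*(2*x^2 + 9*x - 5))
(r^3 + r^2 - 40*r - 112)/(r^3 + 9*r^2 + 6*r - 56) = (r^2 - 3*r - 28)/(r^2 + 5*r - 14)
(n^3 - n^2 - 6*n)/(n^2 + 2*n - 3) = n*(n^2 - n - 6)/(n^2 + 2*n - 3)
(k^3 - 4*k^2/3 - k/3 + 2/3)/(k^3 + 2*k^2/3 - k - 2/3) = (k - 1)/(k + 1)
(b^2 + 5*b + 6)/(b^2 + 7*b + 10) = (b + 3)/(b + 5)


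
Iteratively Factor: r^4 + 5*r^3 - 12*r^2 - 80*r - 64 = (r + 4)*(r^3 + r^2 - 16*r - 16) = (r + 4)^2*(r^2 - 3*r - 4) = (r - 4)*(r + 4)^2*(r + 1)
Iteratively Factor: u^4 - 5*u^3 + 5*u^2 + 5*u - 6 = (u - 2)*(u^3 - 3*u^2 - u + 3) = (u - 2)*(u + 1)*(u^2 - 4*u + 3) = (u - 2)*(u - 1)*(u + 1)*(u - 3)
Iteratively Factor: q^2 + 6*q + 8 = (q + 2)*(q + 4)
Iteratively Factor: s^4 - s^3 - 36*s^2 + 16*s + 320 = (s - 4)*(s^3 + 3*s^2 - 24*s - 80) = (s - 4)*(s + 4)*(s^2 - s - 20) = (s - 5)*(s - 4)*(s + 4)*(s + 4)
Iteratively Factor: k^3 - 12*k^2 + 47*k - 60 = (k - 3)*(k^2 - 9*k + 20) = (k - 5)*(k - 3)*(k - 4)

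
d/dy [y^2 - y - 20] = 2*y - 1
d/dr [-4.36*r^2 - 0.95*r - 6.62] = -8.72*r - 0.95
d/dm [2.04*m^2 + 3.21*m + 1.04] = 4.08*m + 3.21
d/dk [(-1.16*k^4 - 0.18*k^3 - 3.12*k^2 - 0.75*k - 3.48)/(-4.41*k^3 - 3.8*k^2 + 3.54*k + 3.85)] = (5.1156*k^6 + 8.816*k^5 - 25.3944*k^4 - 25.7534*k^3 - 62.0142*k^2 - 50.472*k + 9.4317)/(19.4481*k^6 + 33.516*k^5 - 16.7828*k^4 - 60.861*k^3 - 16.7284*k^2 + 27.258*k + 14.8225)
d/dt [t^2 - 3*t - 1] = 2*t - 3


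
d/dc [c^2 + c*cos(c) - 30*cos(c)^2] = -c*sin(c) + 2*c + 30*sin(2*c) + cos(c)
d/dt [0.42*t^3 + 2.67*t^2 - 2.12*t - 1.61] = 1.26*t^2 + 5.34*t - 2.12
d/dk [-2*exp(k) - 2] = -2*exp(k)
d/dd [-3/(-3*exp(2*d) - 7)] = -18*exp(2*d)/(3*exp(2*d) + 7)^2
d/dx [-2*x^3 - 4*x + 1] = -6*x^2 - 4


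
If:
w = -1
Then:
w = -1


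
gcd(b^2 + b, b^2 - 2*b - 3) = b + 1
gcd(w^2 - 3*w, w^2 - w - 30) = 1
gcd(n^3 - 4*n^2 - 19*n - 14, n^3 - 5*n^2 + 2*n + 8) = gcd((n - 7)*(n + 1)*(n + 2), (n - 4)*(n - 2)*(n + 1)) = n + 1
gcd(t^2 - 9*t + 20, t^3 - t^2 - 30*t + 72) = t - 4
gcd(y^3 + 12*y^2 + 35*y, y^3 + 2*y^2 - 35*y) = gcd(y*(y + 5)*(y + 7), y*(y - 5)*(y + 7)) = y^2 + 7*y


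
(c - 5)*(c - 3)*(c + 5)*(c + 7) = c^4 + 4*c^3 - 46*c^2 - 100*c + 525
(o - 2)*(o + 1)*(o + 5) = o^3 + 4*o^2 - 7*o - 10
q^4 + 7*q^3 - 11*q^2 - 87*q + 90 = (q - 3)*(q - 1)*(q + 5)*(q + 6)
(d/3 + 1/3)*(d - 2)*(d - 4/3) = d^3/3 - 7*d^2/9 - 2*d/9 + 8/9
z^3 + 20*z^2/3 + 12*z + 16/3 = (z + 2/3)*(z + 2)*(z + 4)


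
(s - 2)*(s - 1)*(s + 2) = s^3 - s^2 - 4*s + 4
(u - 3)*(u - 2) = u^2 - 5*u + 6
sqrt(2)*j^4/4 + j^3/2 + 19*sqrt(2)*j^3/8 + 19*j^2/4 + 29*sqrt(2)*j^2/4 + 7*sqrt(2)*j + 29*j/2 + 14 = (j/2 + 1)*(j + 7/2)*(j + 4)*(sqrt(2)*j/2 + 1)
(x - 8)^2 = x^2 - 16*x + 64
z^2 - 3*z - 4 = (z - 4)*(z + 1)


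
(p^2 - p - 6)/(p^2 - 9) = (p + 2)/(p + 3)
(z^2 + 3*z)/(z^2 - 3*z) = (z + 3)/(z - 3)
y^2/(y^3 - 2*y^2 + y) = y/(y^2 - 2*y + 1)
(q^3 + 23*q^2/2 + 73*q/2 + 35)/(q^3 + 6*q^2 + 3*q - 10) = (2*q^2 + 19*q + 35)/(2*(q^2 + 4*q - 5))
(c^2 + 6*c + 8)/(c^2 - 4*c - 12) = (c + 4)/(c - 6)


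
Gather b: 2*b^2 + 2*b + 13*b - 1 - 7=2*b^2 + 15*b - 8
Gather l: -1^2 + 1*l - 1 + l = 2*l - 2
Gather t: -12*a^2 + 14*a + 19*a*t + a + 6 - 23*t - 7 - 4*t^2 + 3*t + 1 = -12*a^2 + 15*a - 4*t^2 + t*(19*a - 20)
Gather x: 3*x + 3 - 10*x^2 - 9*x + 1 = -10*x^2 - 6*x + 4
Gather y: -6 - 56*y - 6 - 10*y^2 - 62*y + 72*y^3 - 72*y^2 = 72*y^3 - 82*y^2 - 118*y - 12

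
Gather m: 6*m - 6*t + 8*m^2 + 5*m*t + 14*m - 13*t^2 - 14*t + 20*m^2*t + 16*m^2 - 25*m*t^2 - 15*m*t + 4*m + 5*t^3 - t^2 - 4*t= m^2*(20*t + 24) + m*(-25*t^2 - 10*t + 24) + 5*t^3 - 14*t^2 - 24*t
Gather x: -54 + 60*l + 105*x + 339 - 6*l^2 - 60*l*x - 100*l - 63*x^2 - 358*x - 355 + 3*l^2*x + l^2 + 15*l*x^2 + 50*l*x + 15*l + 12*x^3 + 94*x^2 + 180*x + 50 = -5*l^2 - 25*l + 12*x^3 + x^2*(15*l + 31) + x*(3*l^2 - 10*l - 73) - 20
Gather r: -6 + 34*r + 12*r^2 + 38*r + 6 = 12*r^2 + 72*r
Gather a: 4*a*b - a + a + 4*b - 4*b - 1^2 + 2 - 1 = 4*a*b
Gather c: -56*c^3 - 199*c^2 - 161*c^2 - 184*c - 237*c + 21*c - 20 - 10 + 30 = -56*c^3 - 360*c^2 - 400*c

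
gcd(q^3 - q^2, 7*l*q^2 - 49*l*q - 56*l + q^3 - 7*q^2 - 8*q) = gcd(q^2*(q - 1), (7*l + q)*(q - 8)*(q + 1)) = 1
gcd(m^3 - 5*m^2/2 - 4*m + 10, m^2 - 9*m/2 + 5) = m^2 - 9*m/2 + 5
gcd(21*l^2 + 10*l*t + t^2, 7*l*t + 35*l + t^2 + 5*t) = 7*l + t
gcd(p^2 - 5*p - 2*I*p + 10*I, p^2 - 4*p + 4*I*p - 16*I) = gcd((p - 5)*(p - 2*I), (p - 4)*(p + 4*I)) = 1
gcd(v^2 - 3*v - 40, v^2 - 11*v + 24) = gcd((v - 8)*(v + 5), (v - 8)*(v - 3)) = v - 8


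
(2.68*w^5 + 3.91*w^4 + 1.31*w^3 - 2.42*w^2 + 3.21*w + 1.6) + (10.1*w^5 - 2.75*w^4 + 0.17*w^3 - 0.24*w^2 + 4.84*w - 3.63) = 12.78*w^5 + 1.16*w^4 + 1.48*w^3 - 2.66*w^2 + 8.05*w - 2.03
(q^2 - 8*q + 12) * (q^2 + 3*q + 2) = q^4 - 5*q^3 - 10*q^2 + 20*q + 24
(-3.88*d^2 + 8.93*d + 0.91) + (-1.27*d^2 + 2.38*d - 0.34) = -5.15*d^2 + 11.31*d + 0.57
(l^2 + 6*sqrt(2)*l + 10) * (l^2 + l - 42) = l^4 + l^3 + 6*sqrt(2)*l^3 - 32*l^2 + 6*sqrt(2)*l^2 - 252*sqrt(2)*l + 10*l - 420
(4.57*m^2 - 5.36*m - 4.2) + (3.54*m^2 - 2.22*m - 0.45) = 8.11*m^2 - 7.58*m - 4.65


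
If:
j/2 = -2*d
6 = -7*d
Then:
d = -6/7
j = 24/7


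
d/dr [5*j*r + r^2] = 5*j + 2*r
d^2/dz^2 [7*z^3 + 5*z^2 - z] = 42*z + 10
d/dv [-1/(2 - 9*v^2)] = -18*v/(9*v^2 - 2)^2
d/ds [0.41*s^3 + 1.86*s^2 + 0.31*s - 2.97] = 1.23*s^2 + 3.72*s + 0.31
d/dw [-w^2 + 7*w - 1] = 7 - 2*w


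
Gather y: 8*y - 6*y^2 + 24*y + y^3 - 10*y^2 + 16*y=y^3 - 16*y^2 + 48*y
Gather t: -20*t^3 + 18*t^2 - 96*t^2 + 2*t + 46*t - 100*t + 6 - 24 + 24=-20*t^3 - 78*t^2 - 52*t + 6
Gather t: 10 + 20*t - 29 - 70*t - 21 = -50*t - 40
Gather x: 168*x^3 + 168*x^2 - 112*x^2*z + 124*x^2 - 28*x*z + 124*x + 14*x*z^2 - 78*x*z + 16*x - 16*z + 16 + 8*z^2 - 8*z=168*x^3 + x^2*(292 - 112*z) + x*(14*z^2 - 106*z + 140) + 8*z^2 - 24*z + 16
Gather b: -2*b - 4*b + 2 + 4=6 - 6*b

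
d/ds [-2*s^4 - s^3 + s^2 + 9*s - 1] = -8*s^3 - 3*s^2 + 2*s + 9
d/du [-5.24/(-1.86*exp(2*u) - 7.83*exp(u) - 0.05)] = (-19.4928*exp(u) - 41.0292)*exp(u)/(1.86*exp(2*u) + 7.83*exp(u) + 0.05)^2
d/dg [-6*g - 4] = -6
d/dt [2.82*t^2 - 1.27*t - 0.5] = 5.64*t - 1.27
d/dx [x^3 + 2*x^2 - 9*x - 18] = 3*x^2 + 4*x - 9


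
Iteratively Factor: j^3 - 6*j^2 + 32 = (j - 4)*(j^2 - 2*j - 8) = (j - 4)*(j + 2)*(j - 4)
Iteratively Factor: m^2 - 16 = (m - 4)*(m + 4)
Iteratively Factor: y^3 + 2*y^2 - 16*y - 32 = (y + 2)*(y^2 - 16) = (y - 4)*(y + 2)*(y + 4)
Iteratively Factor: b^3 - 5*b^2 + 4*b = (b)*(b^2 - 5*b + 4) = b*(b - 4)*(b - 1)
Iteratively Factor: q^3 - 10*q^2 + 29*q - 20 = (q - 1)*(q^2 - 9*q + 20) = (q - 5)*(q - 1)*(q - 4)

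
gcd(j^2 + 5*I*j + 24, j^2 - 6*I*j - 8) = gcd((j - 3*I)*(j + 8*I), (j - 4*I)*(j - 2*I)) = 1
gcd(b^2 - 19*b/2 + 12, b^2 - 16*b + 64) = b - 8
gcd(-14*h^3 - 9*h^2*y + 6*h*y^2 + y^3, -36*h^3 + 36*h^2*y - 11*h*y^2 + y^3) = -2*h + y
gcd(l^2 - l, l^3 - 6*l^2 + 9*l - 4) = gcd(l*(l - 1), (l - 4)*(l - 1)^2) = l - 1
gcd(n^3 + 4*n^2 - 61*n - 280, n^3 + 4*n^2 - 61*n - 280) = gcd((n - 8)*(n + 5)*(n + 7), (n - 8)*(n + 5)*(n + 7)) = n^3 + 4*n^2 - 61*n - 280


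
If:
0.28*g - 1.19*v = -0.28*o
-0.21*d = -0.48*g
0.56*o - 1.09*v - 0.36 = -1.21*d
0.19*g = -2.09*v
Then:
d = 0.39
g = 0.17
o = -0.24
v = -0.02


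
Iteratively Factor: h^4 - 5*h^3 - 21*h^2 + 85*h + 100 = (h - 5)*(h^3 - 21*h - 20) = (h - 5)*(h + 4)*(h^2 - 4*h - 5) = (h - 5)^2*(h + 4)*(h + 1)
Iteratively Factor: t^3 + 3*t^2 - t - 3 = (t + 3)*(t^2 - 1) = (t - 1)*(t + 3)*(t + 1)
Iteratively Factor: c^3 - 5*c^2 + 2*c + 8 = (c + 1)*(c^2 - 6*c + 8) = (c - 4)*(c + 1)*(c - 2)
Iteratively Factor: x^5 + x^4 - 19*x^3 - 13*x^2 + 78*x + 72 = (x + 2)*(x^4 - x^3 - 17*x^2 + 21*x + 36) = (x + 1)*(x + 2)*(x^3 - 2*x^2 - 15*x + 36) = (x - 3)*(x + 1)*(x + 2)*(x^2 + x - 12) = (x - 3)^2*(x + 1)*(x + 2)*(x + 4)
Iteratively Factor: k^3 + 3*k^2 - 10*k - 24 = (k - 3)*(k^2 + 6*k + 8) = (k - 3)*(k + 4)*(k + 2)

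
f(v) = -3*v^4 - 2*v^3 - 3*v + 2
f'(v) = -12*v^3 - 6*v^2 - 3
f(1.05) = -7.11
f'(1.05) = -23.51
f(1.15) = -9.74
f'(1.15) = -29.19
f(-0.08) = 2.24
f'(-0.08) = -3.03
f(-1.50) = -1.94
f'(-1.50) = 24.00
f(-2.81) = -132.24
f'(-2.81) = 215.88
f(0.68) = -1.31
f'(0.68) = -9.55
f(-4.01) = -632.72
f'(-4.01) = 674.29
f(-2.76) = -121.75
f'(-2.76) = 203.59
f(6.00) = -4336.00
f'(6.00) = -2811.00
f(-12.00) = -58714.00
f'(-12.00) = 19869.00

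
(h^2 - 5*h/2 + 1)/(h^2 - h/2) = (h - 2)/h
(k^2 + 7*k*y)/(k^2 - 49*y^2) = k/(k - 7*y)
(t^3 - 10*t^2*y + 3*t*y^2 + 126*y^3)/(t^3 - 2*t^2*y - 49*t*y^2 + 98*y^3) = (-t^2 + 3*t*y + 18*y^2)/(-t^2 - 5*t*y + 14*y^2)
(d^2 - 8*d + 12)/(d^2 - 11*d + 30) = (d - 2)/(d - 5)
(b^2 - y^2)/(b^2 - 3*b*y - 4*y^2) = (-b + y)/(-b + 4*y)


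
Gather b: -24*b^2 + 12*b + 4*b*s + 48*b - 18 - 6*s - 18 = -24*b^2 + b*(4*s + 60) - 6*s - 36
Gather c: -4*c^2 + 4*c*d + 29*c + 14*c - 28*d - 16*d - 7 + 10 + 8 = -4*c^2 + c*(4*d + 43) - 44*d + 11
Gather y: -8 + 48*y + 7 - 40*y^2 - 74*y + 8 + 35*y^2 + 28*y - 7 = -5*y^2 + 2*y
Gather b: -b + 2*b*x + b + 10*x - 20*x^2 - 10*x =2*b*x - 20*x^2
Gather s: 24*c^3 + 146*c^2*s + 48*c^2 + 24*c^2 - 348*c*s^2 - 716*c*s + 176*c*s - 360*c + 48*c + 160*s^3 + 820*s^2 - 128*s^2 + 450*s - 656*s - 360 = 24*c^3 + 72*c^2 - 312*c + 160*s^3 + s^2*(692 - 348*c) + s*(146*c^2 - 540*c - 206) - 360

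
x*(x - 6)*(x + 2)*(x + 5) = x^4 + x^3 - 32*x^2 - 60*x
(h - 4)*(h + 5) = h^2 + h - 20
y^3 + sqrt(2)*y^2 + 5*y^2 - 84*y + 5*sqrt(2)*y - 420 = (y + 5)*(y - 6*sqrt(2))*(y + 7*sqrt(2))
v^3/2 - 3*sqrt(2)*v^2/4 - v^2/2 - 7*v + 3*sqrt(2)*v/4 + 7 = (v/2 + sqrt(2))*(v - 1)*(v - 7*sqrt(2)/2)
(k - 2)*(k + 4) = k^2 + 2*k - 8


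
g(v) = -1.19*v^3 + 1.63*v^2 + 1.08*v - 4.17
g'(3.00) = -21.27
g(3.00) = -18.39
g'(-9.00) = -317.43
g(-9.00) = 985.65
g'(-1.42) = -10.75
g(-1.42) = 0.99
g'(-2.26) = -24.52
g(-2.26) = 15.45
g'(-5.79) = -137.48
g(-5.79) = 275.21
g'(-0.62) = -2.31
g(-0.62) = -3.93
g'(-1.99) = -19.54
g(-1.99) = 9.51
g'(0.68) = 1.65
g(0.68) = -3.06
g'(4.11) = -45.83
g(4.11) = -54.81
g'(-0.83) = -4.09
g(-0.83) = -3.26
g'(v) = -3.57*v^2 + 3.26*v + 1.08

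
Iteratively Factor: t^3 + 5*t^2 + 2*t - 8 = (t + 2)*(t^2 + 3*t - 4) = (t + 2)*(t + 4)*(t - 1)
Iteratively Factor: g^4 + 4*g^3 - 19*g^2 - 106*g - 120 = (g + 4)*(g^3 - 19*g - 30) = (g - 5)*(g + 4)*(g^2 + 5*g + 6) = (g - 5)*(g + 3)*(g + 4)*(g + 2)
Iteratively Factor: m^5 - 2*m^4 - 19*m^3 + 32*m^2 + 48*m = (m + 4)*(m^4 - 6*m^3 + 5*m^2 + 12*m) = (m - 4)*(m + 4)*(m^3 - 2*m^2 - 3*m) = m*(m - 4)*(m + 4)*(m^2 - 2*m - 3) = m*(m - 4)*(m - 3)*(m + 4)*(m + 1)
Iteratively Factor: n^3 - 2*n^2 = (n)*(n^2 - 2*n) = n*(n - 2)*(n)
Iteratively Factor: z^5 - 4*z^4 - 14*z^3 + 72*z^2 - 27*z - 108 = (z - 3)*(z^4 - z^3 - 17*z^2 + 21*z + 36) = (z - 3)*(z + 4)*(z^3 - 5*z^2 + 3*z + 9) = (z - 3)^2*(z + 4)*(z^2 - 2*z - 3) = (z - 3)^2*(z + 1)*(z + 4)*(z - 3)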